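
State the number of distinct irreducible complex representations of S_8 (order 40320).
22

Details: The number of irreducible complex representations of a finite group equals its number of conjugacy classes. Conjugacy classes in S_8 correspond to cycle types, i.e. partitions of 8; there are p(8) = 22 of them, so S_8 (order 40320) has exactly 22 irreducible complex representations.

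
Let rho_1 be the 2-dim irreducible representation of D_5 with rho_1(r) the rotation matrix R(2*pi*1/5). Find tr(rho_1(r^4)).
chi_{rho_1}(r^4) = 2*cos(2*pi*1*4/5) = -1/2 + sqrt(5)/2

Why: rho_1(r^4) is rotation by angle 2*pi*1*4/5, whose trace is 2*cos(2*pi*1*4/5) = -1/2 + sqrt(5)/2.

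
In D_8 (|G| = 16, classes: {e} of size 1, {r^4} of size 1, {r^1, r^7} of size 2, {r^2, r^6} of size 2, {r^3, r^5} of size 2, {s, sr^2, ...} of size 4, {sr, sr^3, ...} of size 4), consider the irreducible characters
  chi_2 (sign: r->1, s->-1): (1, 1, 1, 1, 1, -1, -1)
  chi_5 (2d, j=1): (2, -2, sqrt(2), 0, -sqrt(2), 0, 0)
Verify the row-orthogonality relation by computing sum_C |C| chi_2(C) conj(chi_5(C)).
Sum = 0; so <chi_2, chi_5> = 0 (distinct irreducibles are orthogonal).

Justification: Compute term by term over conjugacy classes (|C| * chi_2(C) * conj(chi_5(C))):
  1*(1)*conj(2) + 1*(1)*conj(-2) + 2*(1)*conj(sqrt(2)) + 2*(1)*conj(0) + 2*(1)*conj(-sqrt(2)) + 4*(-1)*conj(0) + 4*(-1)*conj(0)
  = (2) + (-2) + (2*sqrt(2)) + (0) + (-2*sqrt(2)) + (0) + (0)
  = 0.
Dividing by |G| = 16 gives 0/16 = 0, matching the row-orthogonality relation <chi_2, chi_5> = [chi_2 = chi_5].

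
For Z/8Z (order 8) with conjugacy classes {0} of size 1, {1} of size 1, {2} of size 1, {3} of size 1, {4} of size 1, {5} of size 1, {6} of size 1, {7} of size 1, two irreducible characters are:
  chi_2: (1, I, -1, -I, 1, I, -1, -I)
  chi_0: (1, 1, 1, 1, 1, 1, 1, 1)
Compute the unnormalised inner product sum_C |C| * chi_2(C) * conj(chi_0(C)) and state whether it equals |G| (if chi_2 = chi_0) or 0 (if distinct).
Sum = 0; so <chi_2, chi_0> = 0 (distinct irreducibles are orthogonal).

Working: Compute term by term over conjugacy classes (|C| * chi_2(C) * conj(chi_0(C))):
  1*(1)*conj(1) + 1*(I)*conj(1) + 1*(-1)*conj(1) + 1*(-I)*conj(1) + 1*(1)*conj(1) + 1*(I)*conj(1) + 1*(-1)*conj(1) + 1*(-I)*conj(1)
  = (1) + (I) + (-1) + (-I) + (1) + (I) + (-1) + (-I)
  = 0.
(Exp terms are combined using exp(i*s)*conj(exp(i*t)) = exp(i*(s-t)), and sums of them are collapsed using the identity that for every m > 1 the m distinct m-th roots of unity sum to 0, e.g. 1 + exp(2*I*pi/3) + exp(-2*I*pi/3) = 0.)
Dividing by |G| = 8 gives 0/8 = 0, matching the row-orthogonality relation <chi_2, chi_0> = [chi_2 = chi_0].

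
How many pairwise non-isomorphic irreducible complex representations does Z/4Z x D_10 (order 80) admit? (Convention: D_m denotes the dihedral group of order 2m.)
32

The number of irreducible complex representations of a finite group equals its number of conjugacy classes. For a direct product, #classes(G x H) = #classes(G) * #classes(H). Z/4Z has 4 classes (abelian), D_10 has 8 classes, so 4 * 8 = 32, so Z/4Z x D_10 (order 80) has exactly 32 irreducible complex representations.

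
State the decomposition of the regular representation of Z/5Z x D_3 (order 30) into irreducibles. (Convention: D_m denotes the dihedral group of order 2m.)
Each irreducible V_i of dimension d_i appears with multiplicity d_i, i.e. rho_reg = (direct sum over all irreducibles V_i) d_i V_i. The irreducible dimensions for Z/5Z x D_3 are 1, 1, 1, 1, 1, 1, 1, 1, 1, 1, 2, 2, 2, 2, 2: 10 irreducibles of dimension 1, each with multiplicity 1; 5 irreducibles of dimension 2, each with multiplicity 2. Total dimension 10*1*1 + 5*2*2 = 30 = |G|.

Proof sketch: General theorem: in the regular representation of a finite group G, each irreducible appears with multiplicity equal to its dimension. Check: dim(rho_reg) = sum d_i^2 = 1 + 1 + 1 + 1 + 1 + 1 + 1 + 1 + 1 + 1 + 4 + 4 + 4 + 4 + 4 = 30 = |G|.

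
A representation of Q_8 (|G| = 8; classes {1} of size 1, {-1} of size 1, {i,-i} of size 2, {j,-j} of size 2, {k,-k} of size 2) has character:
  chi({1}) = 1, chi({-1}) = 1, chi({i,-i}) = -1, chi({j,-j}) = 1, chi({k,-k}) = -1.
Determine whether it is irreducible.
Irreducible: <chi, chi> = 1.

Justification: <chi, chi> = (1/|G|) sum_C |C| * |chi(C)|^2 = (1/8)[1*|1|^2 + 1*|1|^2 + 2*|-1|^2 + 2*|1|^2 + 2*|-1|^2]
  = (1/8)[(1) + (1) + (2) + (2) + (2)] = 8/8 = 1.
A character is irreducible iff <chi, chi> = 1, so this representation is irreducible.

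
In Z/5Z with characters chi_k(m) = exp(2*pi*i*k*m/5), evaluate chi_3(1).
chi_3(1) = zeta_5^3 = exp(-4*I*pi/5)

chi_3(1) = zeta_5^(3*1) = zeta_5^3. Since zeta_5^5 = 1, this equals zeta_5^3 = exp(2*pi*i*3/5) = exp(-4*I*pi/5).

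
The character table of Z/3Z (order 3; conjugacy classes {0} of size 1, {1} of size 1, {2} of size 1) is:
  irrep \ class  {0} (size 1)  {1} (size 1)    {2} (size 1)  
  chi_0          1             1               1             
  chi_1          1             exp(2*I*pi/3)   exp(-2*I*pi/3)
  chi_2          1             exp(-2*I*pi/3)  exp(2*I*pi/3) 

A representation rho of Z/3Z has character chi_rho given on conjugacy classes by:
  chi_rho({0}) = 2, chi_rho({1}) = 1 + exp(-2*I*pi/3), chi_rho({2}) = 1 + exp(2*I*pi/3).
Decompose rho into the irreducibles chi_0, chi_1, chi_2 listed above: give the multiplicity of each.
Multiplicities: chi_0: 1, chi_1: 0, chi_2: 1.

Why: Use <chi_rho, chi> = (1/|G|) sum_C |C| * chi_rho(C) * conj(chi(C)) with |G| = 3 for each irreducible chi in the table:
  <chi_rho, chi_0> = (1/3)[1*(2)*conj(1) + 1*(1 + exp(-2*I*pi/3))*conj(1) + 1*(1 + exp(2*I*pi/3))*conj(1)]
      = (1/3)[(2) + (1 + exp(-2*I*pi/3)) + (1 + exp(2*I*pi/3))] = 3/3 = 1
  <chi_rho, chi_1> = (1/3)[1*(2)*conj(1) + 1*(1 + exp(-2*I*pi/3))*conj(exp(2*I*pi/3)) + 1*(1 + exp(2*I*pi/3))*conj(exp(-2*I*pi/3))]
      = (1/3)[(2) + (-1) + (-1)] = 0/3 = 0
  <chi_rho, chi_2> = (1/3)[1*(2)*conj(1) + 1*(1 + exp(-2*I*pi/3))*conj(exp(-2*I*pi/3)) + 1*(1 + exp(2*I*pi/3))*conj(exp(2*I*pi/3))]
      = (1/3)[(2) + (1 + exp(2*I*pi/3)) + (1 + exp(-2*I*pi/3))] = 3/3 = 1
(Exp terms are combined using exp(i*s)*conj(exp(i*t)) = exp(i*(s-t)), and sums of them are collapsed using the identity that for every m > 1 the m distinct m-th roots of unity sum to 0, e.g. 1 + exp(2*I*pi/3) + exp(-2*I*pi/3) = 0.)
Dimension check: dim(rho) = sum (mult * dim) = 1*1 + 0*1 + 1*1 = 2 = chi_rho(e) = 2.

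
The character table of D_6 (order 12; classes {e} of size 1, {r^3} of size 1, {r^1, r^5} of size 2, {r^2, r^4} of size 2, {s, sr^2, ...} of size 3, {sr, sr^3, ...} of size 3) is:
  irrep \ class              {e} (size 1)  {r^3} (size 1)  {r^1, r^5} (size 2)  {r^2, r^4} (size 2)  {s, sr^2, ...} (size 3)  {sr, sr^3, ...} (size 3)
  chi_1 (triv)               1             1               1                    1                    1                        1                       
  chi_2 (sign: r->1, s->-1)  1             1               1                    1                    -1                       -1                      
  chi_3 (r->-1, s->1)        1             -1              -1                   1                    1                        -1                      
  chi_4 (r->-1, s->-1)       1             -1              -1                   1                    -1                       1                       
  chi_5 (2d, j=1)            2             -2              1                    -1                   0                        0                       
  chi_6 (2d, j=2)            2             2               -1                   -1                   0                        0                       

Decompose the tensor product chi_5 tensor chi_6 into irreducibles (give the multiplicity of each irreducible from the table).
chi_5 tensor chi_6 = chi_3 + chi_4 + chi_5 (all other irreducibles have multiplicity 0).

Justification: The character of a tensor product is the pointwise product (chi_5 * chi_6)(C) = chi_5(C) * chi_6(C):
  {e}: (2)*(2), {r^3}: (-2)*(2), {r^1, r^5}: (1)*(-1), {r^2, r^4}: (-1)*(-1), {s, sr^2, ...}: (0)*(0), {sr, sr^3, ...}: (0)*(0)
so (chi_5 * chi_6) takes values
  {e} -> 4, {r^3} -> -4, {r^1, r^5} -> -1, {r^2, r^4} -> 1, {s, sr^2, ...} -> 0, {sr, sr^3, ...} -> 0.
Now take the inner product of this character with each irreducible chi from the table, <chi_5*chi_6, chi> = (1/12) sum_C |C| (chi_5*chi_6)(C) conj(chi(C)):
  <chi_5*chi_6, chi_1> = (1/12)[1*(4)*conj(1) + 1*(-4)*conj(1) + 2*(-1)*conj(1) + 2*(1)*conj(1) + 3*(0)*conj(1) + 3*(0)*conj(1)]
      = (1/12)[(4) + (-4) + (-2) + (2) + (0) + (0)] = 0/12 = 0
  <chi_5*chi_6, chi_2> = (1/12)[1*(4)*conj(1) + 1*(-4)*conj(1) + 2*(-1)*conj(1) + 2*(1)*conj(1) + 3*(0)*conj(-1) + 3*(0)*conj(-1)]
      = (1/12)[(4) + (-4) + (-2) + (2) + (0) + (0)] = 0/12 = 0
  <chi_5*chi_6, chi_3> = (1/12)[1*(4)*conj(1) + 1*(-4)*conj(-1) + 2*(-1)*conj(-1) + 2*(1)*conj(1) + 3*(0)*conj(1) + 3*(0)*conj(-1)]
      = (1/12)[(4) + (4) + (2) + (2) + (0) + (0)] = 12/12 = 1
  <chi_5*chi_6, chi_4> = (1/12)[1*(4)*conj(1) + 1*(-4)*conj(-1) + 2*(-1)*conj(-1) + 2*(1)*conj(1) + 3*(0)*conj(-1) + 3*(0)*conj(1)]
      = (1/12)[(4) + (4) + (2) + (2) + (0) + (0)] = 12/12 = 1
  <chi_5*chi_6, chi_5> = (1/12)[1*(4)*conj(2) + 1*(-4)*conj(-2) + 2*(-1)*conj(1) + 2*(1)*conj(-1) + 3*(0)*conj(0) + 3*(0)*conj(0)]
      = (1/12)[(8) + (8) + (-2) + (-2) + (0) + (0)] = 12/12 = 1
  <chi_5*chi_6, chi_6> = (1/12)[1*(4)*conj(2) + 1*(-4)*conj(2) + 2*(-1)*conj(-1) + 2*(1)*conj(-1) + 3*(0)*conj(0) + 3*(0)*conj(0)]
      = (1/12)[(8) + (-8) + (2) + (-2) + (0) + (0)] = 0/12 = 0
Hence the multiplicities are chi_3: 1, chi_4: 1, chi_5: 1. Dimension check: dim(chi_5)*dim(chi_6) = 2*2 = 4 and sum (mult * dim) = 1*1 + 1*1 + 1*2 = 4.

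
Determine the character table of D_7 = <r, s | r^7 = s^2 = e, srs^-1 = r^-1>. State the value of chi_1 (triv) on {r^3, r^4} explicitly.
Conjugacy classes: {e} of size 1, {r^1, r^6} of size 2, {r^2, r^5} of size 2, {r^3, r^4} of size 2, {s, sr, ..., sr^6} of size 7.
Character table:
  irrep \ class              {e} (size 1)  {r^1, r^6} (size 2)  {r^2, r^5} (size 2)  {r^3, r^4} (size 2)  {s, sr, ..., sr^6} (size 7)
  chi_1 (triv)               1             1                    1                    1                    1                          
  chi_2 (sign: r->1, s->-1)  1             1                    1                    1                    -1                         
  chi_3 (2d, j=1)            2             2*cos(2*pi/7)        -2*cos(3*pi/7)       -2*cos(pi/7)         0                          
  chi_4 (2d, j=2)            2             -2*cos(3*pi/7)       -2*cos(pi/7)         2*cos(2*pi/7)        0                          
  chi_5 (2d, j=3)            2             -2*cos(pi/7)         2*cos(2*pi/7)        -2*cos(3*pi/7)       0                          

Spot check: chi_1 (triv) on {r^3, r^4} = 1.

Justification: D_7 has order 2*7 = 14 with 5 conjugacy classes, hence 5 irreducibles. Sum of squared dims 1 + 1 + 4 + 4 + 4 = 14 = |G|. Linear characters come from the abelianisation; the 2-dimensional irreps have character r^k -> 2*cos(2*pi*j*k/7), reflections -> 0.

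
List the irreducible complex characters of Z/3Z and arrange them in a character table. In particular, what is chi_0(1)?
Character table of Z/3Z (irreps indexed chi_0,...,chi_2 with chi_k(m) = zeta_3^(k*m), zeta_3 = exp(2*pi*i/3)):
  irrep \ class  {0} (size 1)  {1} (size 1)    {2} (size 1)  
  chi_0          1             1               1             
  chi_1          1             exp(2*I*pi/3)   exp(-2*I*pi/3)
  chi_2          1             exp(-2*I*pi/3)  exp(2*I*pi/3) 

Spot check: chi_0(1) = zeta_3^(0*1) = zeta_3^0 = 1.

Working: Z/3Z is abelian, so all 3 irreducible complex representations are 1-dimensional. They are given by chi_k(m) = zeta_3^(k*m) for k = 0,...,2. Row orthogonality: sum_m chi_k(m) conj(chi_l(m)) = 3 * [k = l].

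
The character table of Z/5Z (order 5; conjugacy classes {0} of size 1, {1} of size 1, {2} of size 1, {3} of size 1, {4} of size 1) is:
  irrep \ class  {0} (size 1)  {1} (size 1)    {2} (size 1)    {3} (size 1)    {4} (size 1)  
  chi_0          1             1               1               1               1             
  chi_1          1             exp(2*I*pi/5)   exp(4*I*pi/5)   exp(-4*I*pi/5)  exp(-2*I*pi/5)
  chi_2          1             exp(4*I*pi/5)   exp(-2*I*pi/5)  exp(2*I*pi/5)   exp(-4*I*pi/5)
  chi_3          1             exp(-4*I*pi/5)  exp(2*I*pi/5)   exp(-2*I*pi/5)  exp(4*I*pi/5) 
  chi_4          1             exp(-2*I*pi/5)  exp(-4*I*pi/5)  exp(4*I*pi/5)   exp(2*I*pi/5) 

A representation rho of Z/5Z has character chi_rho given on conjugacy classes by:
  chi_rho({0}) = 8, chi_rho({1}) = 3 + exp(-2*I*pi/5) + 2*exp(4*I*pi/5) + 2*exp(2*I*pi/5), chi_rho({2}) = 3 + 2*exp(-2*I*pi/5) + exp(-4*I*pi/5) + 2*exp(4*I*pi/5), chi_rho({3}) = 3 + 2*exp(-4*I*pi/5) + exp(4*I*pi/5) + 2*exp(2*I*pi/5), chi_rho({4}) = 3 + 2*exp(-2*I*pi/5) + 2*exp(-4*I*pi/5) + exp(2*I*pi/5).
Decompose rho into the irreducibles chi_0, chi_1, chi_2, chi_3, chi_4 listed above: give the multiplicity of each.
Multiplicities: chi_0: 3, chi_1: 2, chi_2: 2, chi_3: 0, chi_4: 1.

Working: Use <chi_rho, chi> = (1/|G|) sum_C |C| * chi_rho(C) * conj(chi(C)) with |G| = 5 for each irreducible chi in the table:
  <chi_rho, chi_0> = (1/5)[1*(8)*conj(1) + 1*(3 + exp(-2*I*pi/5) + 2*exp(4*I*pi/5) + 2*exp(2*I*pi/5))*conj(1) + 1*(3 + 2*exp(-2*I*pi/5) + exp(-4*I*pi/5) + 2*exp(4*I*pi/5))*conj(1) + 1*(3 + 2*exp(-4*I*pi/5) + exp(4*I*pi/5) + 2*exp(2*I*pi/5))*conj(1) + 1*(3 + 2*exp(-2*I*pi/5) + 2*exp(-4*I*pi/5) + exp(2*I*pi/5))*conj(1)]
      = (1/5)[(8) + (3 + exp(-2*I*pi/5) + 2*exp(4*I*pi/5) + 2*exp(2*I*pi/5)) + (3 + 2*exp(-2*I*pi/5) + exp(-4*I*pi/5) + 2*exp(4*I*pi/5)) + (3 + 2*exp(-4*I*pi/5) + exp(4*I*pi/5) + 2*exp(2*I*pi/5)) + (3 + 2*exp(-2*I*pi/5) + 2*exp(-4*I*pi/5) + exp(2*I*pi/5))] = 15/5 = 3
  <chi_rho, chi_1> = (1/5)[1*(8)*conj(1) + 1*(3 + exp(-2*I*pi/5) + 2*exp(4*I*pi/5) + 2*exp(2*I*pi/5))*conj(exp(2*I*pi/5)) + 1*(3 + 2*exp(-2*I*pi/5) + exp(-4*I*pi/5) + 2*exp(4*I*pi/5))*conj(exp(4*I*pi/5)) + 1*(3 + 2*exp(-4*I*pi/5) + exp(4*I*pi/5) + 2*exp(2*I*pi/5))*conj(exp(-4*I*pi/5)) + 1*(3 + 2*exp(-2*I*pi/5) + 2*exp(-4*I*pi/5) + exp(2*I*pi/5))*conj(exp(-2*I*pi/5))]
      = (1/5)[(8) + (2 + 3*exp(-2*I*pi/5) + exp(-4*I*pi/5) + 2*exp(2*I*pi/5)) + (2 + 3*exp(-4*I*pi/5) + exp(2*I*pi/5) + 2*exp(4*I*pi/5)) + (2 + 2*exp(-4*I*pi/5) + exp(-2*I*pi/5) + 3*exp(4*I*pi/5)) + (2 + 2*exp(-2*I*pi/5) + exp(4*I*pi/5) + 3*exp(2*I*pi/5))] = 10/5 = 2
  <chi_rho, chi_2> = (1/5)[1*(8)*conj(1) + 1*(3 + exp(-2*I*pi/5) + 2*exp(4*I*pi/5) + 2*exp(2*I*pi/5))*conj(exp(4*I*pi/5)) + 1*(3 + 2*exp(-2*I*pi/5) + exp(-4*I*pi/5) + 2*exp(4*I*pi/5))*conj(exp(-2*I*pi/5)) + 1*(3 + 2*exp(-4*I*pi/5) + exp(4*I*pi/5) + 2*exp(2*I*pi/5))*conj(exp(2*I*pi/5)) + 1*(3 + 2*exp(-2*I*pi/5) + 2*exp(-4*I*pi/5) + exp(2*I*pi/5))*conj(exp(-4*I*pi/5))]
      = (1/5)[(8) + (2 + 2*exp(-2*I*pi/5) + 3*exp(-4*I*pi/5) + exp(4*I*pi/5)) + (2 + 2*exp(-4*I*pi/5) + exp(-2*I*pi/5) + 3*exp(2*I*pi/5)) + (2 + 3*exp(-2*I*pi/5) + exp(2*I*pi/5) + 2*exp(4*I*pi/5)) + (2 + exp(-4*I*pi/5) + 3*exp(4*I*pi/5) + 2*exp(2*I*pi/5))] = 10/5 = 2
  <chi_rho, chi_3> = (1/5)[1*(8)*conj(1) + 1*(3 + exp(-2*I*pi/5) + 2*exp(4*I*pi/5) + 2*exp(2*I*pi/5))*conj(exp(-4*I*pi/5)) + 1*(3 + 2*exp(-2*I*pi/5) + exp(-4*I*pi/5) + 2*exp(4*I*pi/5))*conj(exp(2*I*pi/5)) + 1*(3 + 2*exp(-4*I*pi/5) + exp(4*I*pi/5) + 2*exp(2*I*pi/5))*conj(exp(-2*I*pi/5)) + 1*(3 + 2*exp(-2*I*pi/5) + 2*exp(-4*I*pi/5) + exp(2*I*pi/5))*conj(exp(4*I*pi/5))]
      = (1/5)[(8) + (2*exp(-2*I*pi/5) + 2*exp(-4*I*pi/5) + exp(2*I*pi/5) + 3*exp(4*I*pi/5)) + (3*exp(-2*I*pi/5) + 2*exp(-4*I*pi/5) + exp(4*I*pi/5) + 2*exp(2*I*pi/5)) + (2*exp(-2*I*pi/5) + exp(-4*I*pi/5) + 2*exp(4*I*pi/5) + 3*exp(2*I*pi/5)) + (3*exp(-4*I*pi/5) + exp(-2*I*pi/5) + 2*exp(4*I*pi/5) + 2*exp(2*I*pi/5))] = 0/5 = 0
  <chi_rho, chi_4> = (1/5)[1*(8)*conj(1) + 1*(3 + exp(-2*I*pi/5) + 2*exp(4*I*pi/5) + 2*exp(2*I*pi/5))*conj(exp(-2*I*pi/5)) + 1*(3 + 2*exp(-2*I*pi/5) + exp(-4*I*pi/5) + 2*exp(4*I*pi/5))*conj(exp(-4*I*pi/5)) + 1*(3 + 2*exp(-4*I*pi/5) + exp(4*I*pi/5) + 2*exp(2*I*pi/5))*conj(exp(4*I*pi/5)) + 1*(3 + 2*exp(-2*I*pi/5) + 2*exp(-4*I*pi/5) + exp(2*I*pi/5))*conj(exp(2*I*pi/5))]
      = (1/5)[(8) + (1 + 2*exp(-4*I*pi/5) + 2*exp(4*I*pi/5) + 3*exp(2*I*pi/5)) + (1 + 2*exp(-2*I*pi/5) + 3*exp(4*I*pi/5) + 2*exp(2*I*pi/5)) + (1 + 2*exp(-2*I*pi/5) + 3*exp(-4*I*pi/5) + 2*exp(2*I*pi/5)) + (1 + 3*exp(-2*I*pi/5) + 2*exp(-4*I*pi/5) + 2*exp(4*I*pi/5))] = 5/5 = 1
(Exp terms are combined using exp(i*s)*conj(exp(i*t)) = exp(i*(s-t)), and sums of them are collapsed using the identity that for every m > 1 the m distinct m-th roots of unity sum to 0, e.g. 1 + exp(2*I*pi/3) + exp(-2*I*pi/3) = 0.)
Dimension check: dim(rho) = sum (mult * dim) = 3*1 + 2*1 + 2*1 + 0*1 + 1*1 = 8 = chi_rho(e) = 8.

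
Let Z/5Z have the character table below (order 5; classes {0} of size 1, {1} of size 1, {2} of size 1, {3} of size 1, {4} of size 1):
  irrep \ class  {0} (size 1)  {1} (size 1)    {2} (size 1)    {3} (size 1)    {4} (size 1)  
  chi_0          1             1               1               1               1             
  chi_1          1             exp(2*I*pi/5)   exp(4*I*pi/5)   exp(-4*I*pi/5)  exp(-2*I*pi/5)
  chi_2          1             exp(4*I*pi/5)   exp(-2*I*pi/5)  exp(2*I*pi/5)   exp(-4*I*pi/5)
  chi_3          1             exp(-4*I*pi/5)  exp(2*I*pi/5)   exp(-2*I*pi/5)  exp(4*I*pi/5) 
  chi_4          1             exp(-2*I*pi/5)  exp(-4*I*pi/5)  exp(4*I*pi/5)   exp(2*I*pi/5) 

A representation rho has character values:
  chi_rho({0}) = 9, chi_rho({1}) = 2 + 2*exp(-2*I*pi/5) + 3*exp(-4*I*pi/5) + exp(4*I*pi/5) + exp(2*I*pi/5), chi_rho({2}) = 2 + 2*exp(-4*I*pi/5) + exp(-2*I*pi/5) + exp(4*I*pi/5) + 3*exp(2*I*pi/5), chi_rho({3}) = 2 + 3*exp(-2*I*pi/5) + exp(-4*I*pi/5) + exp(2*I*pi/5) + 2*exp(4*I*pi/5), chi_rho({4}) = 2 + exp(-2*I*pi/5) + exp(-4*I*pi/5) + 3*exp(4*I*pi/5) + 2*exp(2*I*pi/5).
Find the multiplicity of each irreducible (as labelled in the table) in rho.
Multiplicities: chi_0: 2, chi_1: 1, chi_2: 1, chi_3: 3, chi_4: 2.

Explanation: Use <chi_rho, chi> = (1/|G|) sum_C |C| * chi_rho(C) * conj(chi(C)) with |G| = 5 for each irreducible chi in the table:
  <chi_rho, chi_0> = (1/5)[1*(9)*conj(1) + 1*(2 + 2*exp(-2*I*pi/5) + 3*exp(-4*I*pi/5) + exp(4*I*pi/5) + exp(2*I*pi/5))*conj(1) + 1*(2 + 2*exp(-4*I*pi/5) + exp(-2*I*pi/5) + exp(4*I*pi/5) + 3*exp(2*I*pi/5))*conj(1) + 1*(2 + 3*exp(-2*I*pi/5) + exp(-4*I*pi/5) + exp(2*I*pi/5) + 2*exp(4*I*pi/5))*conj(1) + 1*(2 + exp(-2*I*pi/5) + exp(-4*I*pi/5) + 3*exp(4*I*pi/5) + 2*exp(2*I*pi/5))*conj(1)]
      = (1/5)[(9) + (2 + 2*exp(-2*I*pi/5) + 3*exp(-4*I*pi/5) + exp(4*I*pi/5) + exp(2*I*pi/5)) + (2 + 2*exp(-4*I*pi/5) + exp(-2*I*pi/5) + exp(4*I*pi/5) + 3*exp(2*I*pi/5)) + (2 + 3*exp(-2*I*pi/5) + exp(-4*I*pi/5) + exp(2*I*pi/5) + 2*exp(4*I*pi/5)) + (2 + exp(-2*I*pi/5) + exp(-4*I*pi/5) + 3*exp(4*I*pi/5) + 2*exp(2*I*pi/5))] = 10/5 = 2
  <chi_rho, chi_1> = (1/5)[1*(9)*conj(1) + 1*(2 + 2*exp(-2*I*pi/5) + 3*exp(-4*I*pi/5) + exp(4*I*pi/5) + exp(2*I*pi/5))*conj(exp(2*I*pi/5)) + 1*(2 + 2*exp(-4*I*pi/5) + exp(-2*I*pi/5) + exp(4*I*pi/5) + 3*exp(2*I*pi/5))*conj(exp(4*I*pi/5)) + 1*(2 + 3*exp(-2*I*pi/5) + exp(-4*I*pi/5) + exp(2*I*pi/5) + 2*exp(4*I*pi/5))*conj(exp(-4*I*pi/5)) + 1*(2 + exp(-2*I*pi/5) + exp(-4*I*pi/5) + 3*exp(4*I*pi/5) + 2*exp(2*I*pi/5))*conj(exp(-2*I*pi/5))]
      = (1/5)[(9) + (1 + 2*exp(-2*I*pi/5) + 2*exp(-4*I*pi/5) + exp(2*I*pi/5) + 3*exp(4*I*pi/5)) + (1 + 3*exp(-2*I*pi/5) + 2*exp(-4*I*pi/5) + exp(4*I*pi/5) + 2*exp(2*I*pi/5)) + (1 + 2*exp(-2*I*pi/5) + exp(-4*I*pi/5) + 2*exp(4*I*pi/5) + 3*exp(2*I*pi/5)) + (1 + 3*exp(-4*I*pi/5) + exp(-2*I*pi/5) + 2*exp(4*I*pi/5) + 2*exp(2*I*pi/5))] = 5/5 = 1
  <chi_rho, chi_2> = (1/5)[1*(9)*conj(1) + 1*(2 + 2*exp(-2*I*pi/5) + 3*exp(-4*I*pi/5) + exp(4*I*pi/5) + exp(2*I*pi/5))*conj(exp(4*I*pi/5)) + 1*(2 + 2*exp(-4*I*pi/5) + exp(-2*I*pi/5) + exp(4*I*pi/5) + 3*exp(2*I*pi/5))*conj(exp(-2*I*pi/5)) + 1*(2 + 3*exp(-2*I*pi/5) + exp(-4*I*pi/5) + exp(2*I*pi/5) + 2*exp(4*I*pi/5))*conj(exp(2*I*pi/5)) + 1*(2 + exp(-2*I*pi/5) + exp(-4*I*pi/5) + 3*exp(4*I*pi/5) + 2*exp(2*I*pi/5))*conj(exp(-4*I*pi/5))]
      = (1/5)[(9) + (1 + 2*exp(-4*I*pi/5) + exp(-2*I*pi/5) + 2*exp(4*I*pi/5) + 3*exp(2*I*pi/5)) + (1 + 2*exp(-2*I*pi/5) + exp(-4*I*pi/5) + 3*exp(4*I*pi/5) + 2*exp(2*I*pi/5)) + (1 + 2*exp(-2*I*pi/5) + 3*exp(-4*I*pi/5) + exp(4*I*pi/5) + 2*exp(2*I*pi/5)) + (1 + 3*exp(-2*I*pi/5) + 2*exp(-4*I*pi/5) + exp(2*I*pi/5) + 2*exp(4*I*pi/5))] = 5/5 = 1
  <chi_rho, chi_3> = (1/5)[1*(9)*conj(1) + 1*(2 + 2*exp(-2*I*pi/5) + 3*exp(-4*I*pi/5) + exp(4*I*pi/5) + exp(2*I*pi/5))*conj(exp(-4*I*pi/5)) + 1*(2 + 2*exp(-4*I*pi/5) + exp(-2*I*pi/5) + exp(4*I*pi/5) + 3*exp(2*I*pi/5))*conj(exp(2*I*pi/5)) + 1*(2 + 3*exp(-2*I*pi/5) + exp(-4*I*pi/5) + exp(2*I*pi/5) + 2*exp(4*I*pi/5))*conj(exp(-2*I*pi/5)) + 1*(2 + exp(-2*I*pi/5) + exp(-4*I*pi/5) + 3*exp(4*I*pi/5) + 2*exp(2*I*pi/5))*conj(exp(4*I*pi/5))]
      = (1/5)[(9) + (3 + exp(-2*I*pi/5) + exp(-4*I*pi/5) + 2*exp(4*I*pi/5) + 2*exp(2*I*pi/5)) + (3 + 2*exp(-2*I*pi/5) + exp(-4*I*pi/5) + exp(2*I*pi/5) + 2*exp(4*I*pi/5)) + (3 + 2*exp(-4*I*pi/5) + exp(-2*I*pi/5) + exp(4*I*pi/5) + 2*exp(2*I*pi/5)) + (3 + 2*exp(-2*I*pi/5) + 2*exp(-4*I*pi/5) + exp(4*I*pi/5) + exp(2*I*pi/5))] = 15/5 = 3
  <chi_rho, chi_4> = (1/5)[1*(9)*conj(1) + 1*(2 + 2*exp(-2*I*pi/5) + 3*exp(-4*I*pi/5) + exp(4*I*pi/5) + exp(2*I*pi/5))*conj(exp(-2*I*pi/5)) + 1*(2 + 2*exp(-4*I*pi/5) + exp(-2*I*pi/5) + exp(4*I*pi/5) + 3*exp(2*I*pi/5))*conj(exp(-4*I*pi/5)) + 1*(2 + 3*exp(-2*I*pi/5) + exp(-4*I*pi/5) + exp(2*I*pi/5) + 2*exp(4*I*pi/5))*conj(exp(4*I*pi/5)) + 1*(2 + exp(-2*I*pi/5) + exp(-4*I*pi/5) + 3*exp(4*I*pi/5) + 2*exp(2*I*pi/5))*conj(exp(2*I*pi/5))]
      = (1/5)[(9) + (2 + 3*exp(-2*I*pi/5) + exp(-4*I*pi/5) + exp(4*I*pi/5) + 2*exp(2*I*pi/5)) + (2 + 3*exp(-4*I*pi/5) + exp(-2*I*pi/5) + exp(2*I*pi/5) + 2*exp(4*I*pi/5)) + (2 + 2*exp(-4*I*pi/5) + exp(-2*I*pi/5) + exp(2*I*pi/5) + 3*exp(4*I*pi/5)) + (2 + 2*exp(-2*I*pi/5) + exp(-4*I*pi/5) + exp(4*I*pi/5) + 3*exp(2*I*pi/5))] = 10/5 = 2
(Exp terms are combined using exp(i*s)*conj(exp(i*t)) = exp(i*(s-t)), and sums of them are collapsed using the identity that for every m > 1 the m distinct m-th roots of unity sum to 0, e.g. 1 + exp(2*I*pi/3) + exp(-2*I*pi/3) = 0.)
Dimension check: dim(rho) = sum (mult * dim) = 2*1 + 1*1 + 1*1 + 3*1 + 2*1 = 9 = chi_rho(e) = 9.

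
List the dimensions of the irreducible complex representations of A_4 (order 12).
Dimensions: 1, 1, 1, 3

Explanation: There are 4 irreducibles (= number of conjugacy classes). Their dimensions d_i satisfy sum d_i^2 = |G| = 12: 1 + 1 + 1 + 9 = 12.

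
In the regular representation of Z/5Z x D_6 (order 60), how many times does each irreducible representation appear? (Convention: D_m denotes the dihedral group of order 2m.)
Each irreducible V_i of dimension d_i appears with multiplicity d_i, i.e. rho_reg = (direct sum over all irreducibles V_i) d_i V_i. The irreducible dimensions for Z/5Z x D_6 are 1, 1, 1, 1, 1, 1, 1, 1, 1, 1, 1, 1, 1, 1, 1, 1, 1, 1, 1, 1, 2, 2, 2, 2, 2, 2, 2, 2, 2, 2: 20 irreducibles of dimension 1, each with multiplicity 1; 10 irreducibles of dimension 2, each with multiplicity 2. Total dimension 20*1*1 + 10*2*2 = 60 = |G|.

Explanation: General theorem: in the regular representation of a finite group G, each irreducible appears with multiplicity equal to its dimension. Check: dim(rho_reg) = sum d_i^2 = 1 + 1 + 1 + 1 + 1 + 1 + 1 + 1 + 1 + 1 + 1 + 1 + 1 + 1 + 1 + 1 + 1 + 1 + 1 + 1 + 4 + 4 + 4 + 4 + 4 + 4 + 4 + 4 + 4 + 4 = 60 = |G|.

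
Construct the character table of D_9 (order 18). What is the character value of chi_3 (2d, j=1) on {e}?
Conjugacy classes: {e} of size 1, {r^1, r^8} of size 2, {r^2, r^7} of size 2, {r^3, r^6} of size 2, {r^4, r^5} of size 2, {s, sr, ..., sr^8} of size 9.
Character table:
  irrep \ class              {e} (size 1)  {r^1, r^8} (size 2)  {r^2, r^7} (size 2)  {r^3, r^6} (size 2)  {r^4, r^5} (size 2)  {s, sr, ..., sr^8} (size 9)
  chi_1 (triv)               1             1                    1                    1                    1                    1                          
  chi_2 (sign: r->1, s->-1)  1             1                    1                    1                    1                    -1                         
  chi_3 (2d, j=1)            2             2*cos(2*pi/9)        2*cos(4*pi/9)        -1                   -2*cos(pi/9)         0                          
  chi_4 (2d, j=2)            2             2*cos(4*pi/9)        -2*cos(pi/9)         -1                   2*cos(2*pi/9)        0                          
  chi_5 (2d, j=3)            2             -1                   -1                   2                    -1                   0                          
  chi_6 (2d, j=4)            2             -2*cos(pi/9)         2*cos(2*pi/9)        -1                   2*cos(4*pi/9)        0                          

Spot check: chi_3 (2d, j=1) on {e} = 2.

Justification: D_9 has order 2*9 = 18 with 6 conjugacy classes, hence 6 irreducibles. Sum of squared dims 1 + 1 + 4 + 4 + 4 + 4 = 18 = |G|. Linear characters come from the abelianisation; the 2-dimensional irreps have character r^k -> 2*cos(2*pi*j*k/9), reflections -> 0.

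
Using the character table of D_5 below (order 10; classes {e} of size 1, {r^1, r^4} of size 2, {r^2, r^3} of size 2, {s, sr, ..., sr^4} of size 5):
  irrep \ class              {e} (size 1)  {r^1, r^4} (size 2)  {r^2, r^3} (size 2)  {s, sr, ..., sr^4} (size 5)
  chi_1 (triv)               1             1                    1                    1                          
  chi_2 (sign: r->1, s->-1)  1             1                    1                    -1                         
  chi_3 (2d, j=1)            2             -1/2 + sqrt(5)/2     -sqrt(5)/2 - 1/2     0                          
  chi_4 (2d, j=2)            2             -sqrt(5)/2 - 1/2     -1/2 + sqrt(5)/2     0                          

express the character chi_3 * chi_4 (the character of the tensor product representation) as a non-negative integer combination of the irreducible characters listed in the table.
chi_3 tensor chi_4 = chi_3 + chi_4 (all other irreducibles have multiplicity 0).

The character of a tensor product is the pointwise product (chi_3 * chi_4)(C) = chi_3(C) * chi_4(C):
  {e}: (2)*(2), {r^1, r^4}: (-1/2 + sqrt(5)/2)*(-sqrt(5)/2 - 1/2), {r^2, r^3}: (-sqrt(5)/2 - 1/2)*(-1/2 + sqrt(5)/2), {s, sr, ..., sr^4}: (0)*(0)
so (chi_3 * chi_4) takes values
  {e} -> 4, {r^1, r^4} -> -1, {r^2, r^3} -> -1, {s, sr, ..., sr^4} -> 0.
Now take the inner product of this character with each irreducible chi from the table, <chi_3*chi_4, chi> = (1/10) sum_C |C| (chi_3*chi_4)(C) conj(chi(C)):
  <chi_3*chi_4, chi_1> = (1/10)[1*(4)*conj(1) + 2*(-1)*conj(1) + 2*(-1)*conj(1) + 5*(0)*conj(1)]
      = (1/10)[(4) + (-2) + (-2) + (0)] = 0/10 = 0
  <chi_3*chi_4, chi_2> = (1/10)[1*(4)*conj(1) + 2*(-1)*conj(1) + 2*(-1)*conj(1) + 5*(0)*conj(-1)]
      = (1/10)[(4) + (-2) + (-2) + (0)] = 0/10 = 0
  <chi_3*chi_4, chi_3> = (1/10)[1*(4)*conj(2) + 2*(-1)*conj(-1/2 + sqrt(5)/2) + 2*(-1)*conj(-sqrt(5)/2 - 1/2) + 5*(0)*conj(0)]
      = (1/10)[(8) + (1 - sqrt(5)) + (1 + sqrt(5)) + (0)] = 10/10 = 1
  <chi_3*chi_4, chi_4> = (1/10)[1*(4)*conj(2) + 2*(-1)*conj(-sqrt(5)/2 - 1/2) + 2*(-1)*conj(-1/2 + sqrt(5)/2) + 5*(0)*conj(0)]
      = (1/10)[(8) + (1 + sqrt(5)) + (1 - sqrt(5)) + (0)] = 10/10 = 1
Hence the multiplicities are chi_3: 1, chi_4: 1. Dimension check: dim(chi_3)*dim(chi_4) = 2*2 = 4 and sum (mult * dim) = 1*2 + 1*2 = 4.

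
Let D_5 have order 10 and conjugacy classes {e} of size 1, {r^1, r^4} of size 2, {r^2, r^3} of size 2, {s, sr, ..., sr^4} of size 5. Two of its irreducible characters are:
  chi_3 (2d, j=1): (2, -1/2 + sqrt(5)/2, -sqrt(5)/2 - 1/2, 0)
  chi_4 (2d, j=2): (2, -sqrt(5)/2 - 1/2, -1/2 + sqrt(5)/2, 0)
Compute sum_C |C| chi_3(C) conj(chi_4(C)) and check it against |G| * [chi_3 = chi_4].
Sum = 0; so <chi_3, chi_4> = 0 (distinct irreducibles are orthogonal).

Explanation: Compute term by term over conjugacy classes (|C| * chi_3(C) * conj(chi_4(C))):
  1*(2)*conj(2) + 2*(-1/2 + sqrt(5)/2)*conj(-sqrt(5)/2 - 1/2) + 2*(-sqrt(5)/2 - 1/2)*conj(-1/2 + sqrt(5)/2) + 5*(0)*conj(0)
  = (4) + (-2) + (-2) + (0)
  = 0.
Dividing by |G| = 10 gives 0/10 = 0, matching the row-orthogonality relation <chi_3, chi_4> = [chi_3 = chi_4].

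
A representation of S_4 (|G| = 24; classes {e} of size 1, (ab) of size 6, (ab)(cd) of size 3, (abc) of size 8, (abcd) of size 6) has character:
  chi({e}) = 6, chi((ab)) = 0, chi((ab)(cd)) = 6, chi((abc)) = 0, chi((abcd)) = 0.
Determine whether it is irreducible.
Not irreducible (reducible): <chi, chi> = 6 > 1.

Reasoning: <chi, chi> = (1/|G|) sum_C |C| * |chi(C)|^2 = (1/24)[1*|6|^2 + 6*|0|^2 + 3*|6|^2 + 8*|0|^2 + 6*|0|^2]
  = (1/24)[(36) + (0) + (108) + (0) + (0)] = 144/24 = 6.
A character is irreducible iff <chi, chi> = 1, so this representation is reducible.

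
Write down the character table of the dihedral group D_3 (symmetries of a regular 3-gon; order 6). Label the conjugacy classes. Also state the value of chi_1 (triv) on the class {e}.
Conjugacy classes: {e} of size 1, {r^1, r^2} of size 2, {s, sr, ..., sr^2} of size 3.
Character table:
  irrep \ class              {e} (size 1)  {r^1, r^2} (size 2)  {s, sr, ..., sr^2} (size 3)
  chi_1 (triv)               1             1                    1                          
  chi_2 (sign: r->1, s->-1)  1             1                    -1                         
  chi_3 (2d, j=1)            2             -1                   0                          

Spot check: chi_1 (triv) on {e} = 1.

D_3 has order 2*3 = 6 with 3 conjugacy classes, hence 3 irreducibles. Sum of squared dims 1 + 1 + 4 = 6 = |G|. Linear characters come from the abelianisation; the 2-dimensional irreps have character r^k -> 2*cos(2*pi*j*k/3), reflections -> 0.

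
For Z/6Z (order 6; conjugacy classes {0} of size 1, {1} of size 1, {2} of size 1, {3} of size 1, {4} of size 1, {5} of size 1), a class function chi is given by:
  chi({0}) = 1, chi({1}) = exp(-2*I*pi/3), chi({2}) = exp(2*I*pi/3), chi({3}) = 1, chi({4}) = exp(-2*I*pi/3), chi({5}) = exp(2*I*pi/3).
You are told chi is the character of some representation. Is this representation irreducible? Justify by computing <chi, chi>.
Irreducible: <chi, chi> = 1.

Why: <chi, chi> = (1/|G|) sum_C |C| * |chi(C)|^2 = (1/6)[1*|1|^2 + 1*|exp(-2*I*pi/3)|^2 + 1*|exp(2*I*pi/3)|^2 + 1*|1|^2 + 1*|exp(-2*I*pi/3)|^2 + 1*|exp(2*I*pi/3)|^2]
  = (1/6)[(1) + (1) + (1) + (1) + (1) + (1)] = 6/6 = 1.
(Exp terms are combined using exp(i*s)*conj(exp(i*t)) = exp(i*(s-t)), and sums of them are collapsed using the identity that for every m > 1 the m distinct m-th roots of unity sum to 0, e.g. 1 + exp(2*I*pi/3) + exp(-2*I*pi/3) = 0.)
A character is irreducible iff <chi, chi> = 1, so this representation is irreducible.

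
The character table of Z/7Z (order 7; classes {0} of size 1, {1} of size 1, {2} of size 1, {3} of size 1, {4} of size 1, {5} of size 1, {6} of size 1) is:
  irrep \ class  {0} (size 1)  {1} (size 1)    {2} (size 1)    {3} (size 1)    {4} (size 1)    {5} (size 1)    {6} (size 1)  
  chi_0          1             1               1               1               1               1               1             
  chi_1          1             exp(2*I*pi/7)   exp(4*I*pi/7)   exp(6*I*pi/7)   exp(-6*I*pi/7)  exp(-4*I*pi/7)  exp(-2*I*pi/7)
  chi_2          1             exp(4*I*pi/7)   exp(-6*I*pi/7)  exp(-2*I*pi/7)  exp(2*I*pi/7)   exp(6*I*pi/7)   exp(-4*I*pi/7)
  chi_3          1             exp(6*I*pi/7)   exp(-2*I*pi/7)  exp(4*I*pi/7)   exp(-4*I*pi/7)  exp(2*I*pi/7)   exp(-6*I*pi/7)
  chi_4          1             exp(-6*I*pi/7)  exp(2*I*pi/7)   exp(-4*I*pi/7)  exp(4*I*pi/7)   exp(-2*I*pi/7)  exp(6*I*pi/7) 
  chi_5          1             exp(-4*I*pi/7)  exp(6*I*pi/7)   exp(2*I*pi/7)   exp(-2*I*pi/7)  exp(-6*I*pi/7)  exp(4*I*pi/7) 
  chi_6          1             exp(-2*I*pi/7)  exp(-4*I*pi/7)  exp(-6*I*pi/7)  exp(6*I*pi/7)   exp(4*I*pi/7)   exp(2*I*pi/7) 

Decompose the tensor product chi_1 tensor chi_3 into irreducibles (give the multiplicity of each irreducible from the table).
chi_1 tensor chi_3 = chi_4 (all other irreducibles have multiplicity 0).

Details: The character of a tensor product is the pointwise product (chi_1 * chi_3)(C) = chi_1(C) * chi_3(C):
  {0}: (1)*(1), {1}: (exp(2*I*pi/7))*(exp(6*I*pi/7)), {2}: (exp(4*I*pi/7))*(exp(-2*I*pi/7)), {3}: (exp(6*I*pi/7))*(exp(4*I*pi/7)), {4}: (exp(-6*I*pi/7))*(exp(-4*I*pi/7)), {5}: (exp(-4*I*pi/7))*(exp(2*I*pi/7)), {6}: (exp(-2*I*pi/7))*(exp(-6*I*pi/7))
so (chi_1 * chi_3) takes values
  {0} -> 1, {1} -> exp(-6*I*pi/7), {2} -> exp(2*I*pi/7), {3} -> exp(-4*I*pi/7), {4} -> exp(4*I*pi/7), {5} -> exp(-2*I*pi/7), {6} -> exp(6*I*pi/7).
Now take the inner product of this character with each irreducible chi from the table, <chi_1*chi_3, chi> = (1/7) sum_C |C| (chi_1*chi_3)(C) conj(chi(C)):
  <chi_1*chi_3, chi_0> = (1/7)[1*(1)*conj(1) + 1*(exp(-6*I*pi/7))*conj(1) + 1*(exp(2*I*pi/7))*conj(1) + 1*(exp(-4*I*pi/7))*conj(1) + 1*(exp(4*I*pi/7))*conj(1) + 1*(exp(-2*I*pi/7))*conj(1) + 1*(exp(6*I*pi/7))*conj(1)]
      = (1/7)[(1) + (exp(-6*I*pi/7)) + (exp(2*I*pi/7)) + (exp(-4*I*pi/7)) + (exp(4*I*pi/7)) + (exp(-2*I*pi/7)) + (exp(6*I*pi/7))] = 0/7 = 0
  <chi_1*chi_3, chi_1> = (1/7)[1*(1)*conj(1) + 1*(exp(-6*I*pi/7))*conj(exp(2*I*pi/7)) + 1*(exp(2*I*pi/7))*conj(exp(4*I*pi/7)) + 1*(exp(-4*I*pi/7))*conj(exp(6*I*pi/7)) + 1*(exp(4*I*pi/7))*conj(exp(-6*I*pi/7)) + 1*(exp(-2*I*pi/7))*conj(exp(-4*I*pi/7)) + 1*(exp(6*I*pi/7))*conj(exp(-2*I*pi/7))]
      = (1/7)[(1) + (exp(6*I*pi/7)) + (exp(-2*I*pi/7)) + (exp(4*I*pi/7)) + (exp(-4*I*pi/7)) + (exp(2*I*pi/7)) + (exp(-6*I*pi/7))] = 0/7 = 0
  <chi_1*chi_3, chi_2> = (1/7)[1*(1)*conj(1) + 1*(exp(-6*I*pi/7))*conj(exp(4*I*pi/7)) + 1*(exp(2*I*pi/7))*conj(exp(-6*I*pi/7)) + 1*(exp(-4*I*pi/7))*conj(exp(-2*I*pi/7)) + 1*(exp(4*I*pi/7))*conj(exp(2*I*pi/7)) + 1*(exp(-2*I*pi/7))*conj(exp(6*I*pi/7)) + 1*(exp(6*I*pi/7))*conj(exp(-4*I*pi/7))]
      = (1/7)[(1) + (exp(4*I*pi/7)) + (exp(-6*I*pi/7)) + (exp(-2*I*pi/7)) + (exp(2*I*pi/7)) + (exp(6*I*pi/7)) + (exp(-4*I*pi/7))] = 0/7 = 0
  <chi_1*chi_3, chi_3> = (1/7)[1*(1)*conj(1) + 1*(exp(-6*I*pi/7))*conj(exp(6*I*pi/7)) + 1*(exp(2*I*pi/7))*conj(exp(-2*I*pi/7)) + 1*(exp(-4*I*pi/7))*conj(exp(4*I*pi/7)) + 1*(exp(4*I*pi/7))*conj(exp(-4*I*pi/7)) + 1*(exp(-2*I*pi/7))*conj(exp(2*I*pi/7)) + 1*(exp(6*I*pi/7))*conj(exp(-6*I*pi/7))]
      = (1/7)[(1) + (exp(2*I*pi/7)) + (exp(4*I*pi/7)) + (exp(6*I*pi/7)) + (exp(-6*I*pi/7)) + (exp(-4*I*pi/7)) + (exp(-2*I*pi/7))] = 0/7 = 0
  <chi_1*chi_3, chi_4> = (1/7)[1*(1)*conj(1) + 1*(exp(-6*I*pi/7))*conj(exp(-6*I*pi/7)) + 1*(exp(2*I*pi/7))*conj(exp(2*I*pi/7)) + 1*(exp(-4*I*pi/7))*conj(exp(-4*I*pi/7)) + 1*(exp(4*I*pi/7))*conj(exp(4*I*pi/7)) + 1*(exp(-2*I*pi/7))*conj(exp(-2*I*pi/7)) + 1*(exp(6*I*pi/7))*conj(exp(6*I*pi/7))]
      = (1/7)[(1) + (1) + (1) + (1) + (1) + (1) + (1)] = 7/7 = 1
  <chi_1*chi_3, chi_5> = (1/7)[1*(1)*conj(1) + 1*(exp(-6*I*pi/7))*conj(exp(-4*I*pi/7)) + 1*(exp(2*I*pi/7))*conj(exp(6*I*pi/7)) + 1*(exp(-4*I*pi/7))*conj(exp(2*I*pi/7)) + 1*(exp(4*I*pi/7))*conj(exp(-2*I*pi/7)) + 1*(exp(-2*I*pi/7))*conj(exp(-6*I*pi/7)) + 1*(exp(6*I*pi/7))*conj(exp(4*I*pi/7))]
      = (1/7)[(1) + (exp(-2*I*pi/7)) + (exp(-4*I*pi/7)) + (exp(-6*I*pi/7)) + (exp(6*I*pi/7)) + (exp(4*I*pi/7)) + (exp(2*I*pi/7))] = 0/7 = 0
  <chi_1*chi_3, chi_6> = (1/7)[1*(1)*conj(1) + 1*(exp(-6*I*pi/7))*conj(exp(-2*I*pi/7)) + 1*(exp(2*I*pi/7))*conj(exp(-4*I*pi/7)) + 1*(exp(-4*I*pi/7))*conj(exp(-6*I*pi/7)) + 1*(exp(4*I*pi/7))*conj(exp(6*I*pi/7)) + 1*(exp(-2*I*pi/7))*conj(exp(4*I*pi/7)) + 1*(exp(6*I*pi/7))*conj(exp(2*I*pi/7))]
      = (1/7)[(1) + (exp(-4*I*pi/7)) + (exp(6*I*pi/7)) + (exp(2*I*pi/7)) + (exp(-2*I*pi/7)) + (exp(-6*I*pi/7)) + (exp(4*I*pi/7))] = 0/7 = 0
(Exp terms are combined using exp(i*s)*conj(exp(i*t)) = exp(i*(s-t)), and sums of them are collapsed using the identity that for every m > 1 the m distinct m-th roots of unity sum to 0, e.g. 1 + exp(2*I*pi/3) + exp(-2*I*pi/3) = 0.)
Hence the multiplicities are chi_4: 1. Dimension check: dim(chi_1)*dim(chi_3) = 1*1 = 1 and sum (mult * dim) = 1*1 = 1.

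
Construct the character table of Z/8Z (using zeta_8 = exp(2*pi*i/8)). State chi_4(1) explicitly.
Character table of Z/8Z (irreps indexed chi_0,...,chi_7 with chi_k(m) = zeta_8^(k*m), zeta_8 = exp(2*pi*i/8)):
  irrep \ class  {0} (size 1)  {1} (size 1)    {2} (size 1)  {3} (size 1)    {4} (size 1)  {5} (size 1)    {6} (size 1)  {7} (size 1)  
  chi_0          1             1               1             1               1             1               1             1             
  chi_1          1             exp(I*pi/4)     I             exp(3*I*pi/4)   -1            exp(-3*I*pi/4)  -I            exp(-I*pi/4)  
  chi_2          1             I               -1            -I              1             I               -1            -I            
  chi_3          1             exp(3*I*pi/4)   -I            exp(I*pi/4)     -1            exp(-I*pi/4)    I             exp(-3*I*pi/4)
  chi_4          1             -1              1             -1              1             -1              1             -1            
  chi_5          1             exp(-3*I*pi/4)  I             exp(-I*pi/4)    -1            exp(I*pi/4)     -I            exp(3*I*pi/4) 
  chi_6          1             -I              -1            I               1             -I              -1            I             
  chi_7          1             exp(-I*pi/4)    -I            exp(-3*I*pi/4)  -1            exp(3*I*pi/4)   I             exp(I*pi/4)   

Spot check: chi_4(1) = zeta_8^(4*1) = zeta_8^4 = -1.

Working: Z/8Z is abelian, so all 8 irreducible complex representations are 1-dimensional. They are given by chi_k(m) = zeta_8^(k*m) for k = 0,...,7. Row orthogonality: sum_m chi_k(m) conj(chi_l(m)) = 8 * [k = l].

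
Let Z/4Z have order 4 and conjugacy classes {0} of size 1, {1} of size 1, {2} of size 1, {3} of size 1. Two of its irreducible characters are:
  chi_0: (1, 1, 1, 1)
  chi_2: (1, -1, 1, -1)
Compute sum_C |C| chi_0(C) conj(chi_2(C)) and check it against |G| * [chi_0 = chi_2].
Sum = 0; so <chi_0, chi_2> = 0 (distinct irreducibles are orthogonal).

Why: Compute term by term over conjugacy classes (|C| * chi_0(C) * conj(chi_2(C))):
  1*(1)*conj(1) + 1*(1)*conj(-1) + 1*(1)*conj(1) + 1*(1)*conj(-1)
  = (1) + (-1) + (1) + (-1)
  = 0.
(Exp terms are combined using exp(i*s)*conj(exp(i*t)) = exp(i*(s-t)), and sums of them are collapsed using the identity that for every m > 1 the m distinct m-th roots of unity sum to 0, e.g. 1 + exp(2*I*pi/3) + exp(-2*I*pi/3) = 0.)
Dividing by |G| = 4 gives 0/4 = 0, matching the row-orthogonality relation <chi_0, chi_2> = [chi_0 = chi_2].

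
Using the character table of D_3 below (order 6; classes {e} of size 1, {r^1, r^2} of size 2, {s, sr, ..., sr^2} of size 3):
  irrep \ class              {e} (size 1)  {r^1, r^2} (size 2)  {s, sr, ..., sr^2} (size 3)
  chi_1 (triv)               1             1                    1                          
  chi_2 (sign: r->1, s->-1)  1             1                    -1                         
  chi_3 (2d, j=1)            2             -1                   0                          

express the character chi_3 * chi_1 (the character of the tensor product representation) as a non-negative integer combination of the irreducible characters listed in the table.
chi_3 tensor chi_1 = chi_3 (all other irreducibles have multiplicity 0).

Why: The character of a tensor product is the pointwise product (chi_3 * chi_1)(C) = chi_3(C) * chi_1(C):
  {e}: (2)*(1), {r^1, r^2}: (-1)*(1), {s, sr, ..., sr^2}: (0)*(1)
so (chi_3 * chi_1) takes values
  {e} -> 2, {r^1, r^2} -> -1, {s, sr, ..., sr^2} -> 0.
Now take the inner product of this character with each irreducible chi from the table, <chi_3*chi_1, chi> = (1/6) sum_C |C| (chi_3*chi_1)(C) conj(chi(C)):
  <chi_3*chi_1, chi_1> = (1/6)[1*(2)*conj(1) + 2*(-1)*conj(1) + 3*(0)*conj(1)]
      = (1/6)[(2) + (-2) + (0)] = 0/6 = 0
  <chi_3*chi_1, chi_2> = (1/6)[1*(2)*conj(1) + 2*(-1)*conj(1) + 3*(0)*conj(-1)]
      = (1/6)[(2) + (-2) + (0)] = 0/6 = 0
  <chi_3*chi_1, chi_3> = (1/6)[1*(2)*conj(2) + 2*(-1)*conj(-1) + 3*(0)*conj(0)]
      = (1/6)[(4) + (2) + (0)] = 6/6 = 1
Hence the multiplicities are chi_3: 1. Dimension check: dim(chi_3)*dim(chi_1) = 2*1 = 2 and sum (mult * dim) = 1*2 = 2.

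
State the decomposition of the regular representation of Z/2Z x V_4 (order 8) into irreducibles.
Each irreducible V_i of dimension d_i appears with multiplicity d_i, i.e. rho_reg = (direct sum over all irreducibles V_i) d_i V_i. The irreducible dimensions for Z/2Z x V_4 are 1, 1, 1, 1, 1, 1, 1, 1: 8 irreducibles of dimension 1, each with multiplicity 1. Total dimension 8*1*1 = 8 = |G|.

Details: General theorem: in the regular representation of a finite group G, each irreducible appears with multiplicity equal to its dimension. Check: dim(rho_reg) = sum d_i^2 = 1 + 1 + 1 + 1 + 1 + 1 + 1 + 1 = 8 = |G|.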